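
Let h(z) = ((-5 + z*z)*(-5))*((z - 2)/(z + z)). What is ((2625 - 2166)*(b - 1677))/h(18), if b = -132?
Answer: 7472979/6380 ≈ 1171.3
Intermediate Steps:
h(z) = (-2 + z)*(25 - 5*z**2)/(2*z) (h(z) = ((-5 + z**2)*(-5))*((-2 + z)/((2*z))) = (25 - 5*z**2)*((-2 + z)*(1/(2*z))) = (25 - 5*z**2)*((-2 + z)/(2*z)) = (-2 + z)*(25 - 5*z**2)/(2*z))
((2625 - 2166)*(b - 1677))/h(18) = ((2625 - 2166)*(-132 - 1677))/(((5/2)*(-10 + 18*(5 - 1*18**2 + 2*18))/18)) = (459*(-1809))/(((5/2)*(1/18)*(-10 + 18*(5 - 1*324 + 36)))) = -830331*36/(5*(-10 + 18*(5 - 324 + 36))) = -830331*36/(5*(-10 + 18*(-283))) = -830331*36/(5*(-10 - 5094)) = -830331/((5/2)*(1/18)*(-5104)) = -830331/(-6380/9) = -830331*(-9/6380) = 7472979/6380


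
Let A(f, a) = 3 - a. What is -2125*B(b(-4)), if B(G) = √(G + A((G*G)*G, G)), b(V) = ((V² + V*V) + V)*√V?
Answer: -2125*√3 ≈ -3680.6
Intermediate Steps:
b(V) = √V*(V + 2*V²) (b(V) = ((V² + V²) + V)*√V = (2*V² + V)*√V = (V + 2*V²)*√V = √V*(V + 2*V²))
B(G) = √3 (B(G) = √(G + (3 - G)) = √3)
-2125*B(b(-4)) = -2125*√3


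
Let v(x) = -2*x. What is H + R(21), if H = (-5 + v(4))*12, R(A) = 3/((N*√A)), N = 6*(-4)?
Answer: -156 - √21/168 ≈ -156.03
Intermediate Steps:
N = -24
R(A) = -1/(8*√A) (R(A) = 3/((-24*√A)) = 3*(-1/(24*√A)) = -1/(8*√A))
H = -156 (H = (-5 - 2*4)*12 = (-5 - 8)*12 = -13*12 = -156)
H + R(21) = -156 - √21/168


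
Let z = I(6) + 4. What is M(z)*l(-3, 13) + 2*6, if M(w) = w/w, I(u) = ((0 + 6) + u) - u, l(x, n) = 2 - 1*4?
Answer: 10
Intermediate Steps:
l(x, n) = -2 (l(x, n) = 2 - 4 = -2)
I(u) = 6 (I(u) = (6 + u) - u = 6)
z = 10 (z = 6 + 4 = 10)
M(w) = 1
M(z)*l(-3, 13) + 2*6 = 1*(-2) + 2*6 = -2 + 12 = 10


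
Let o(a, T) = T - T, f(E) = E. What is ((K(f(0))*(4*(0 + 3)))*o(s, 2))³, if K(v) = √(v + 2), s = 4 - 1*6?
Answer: 0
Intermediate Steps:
s = -2 (s = 4 - 6 = -2)
o(a, T) = 0
K(v) = √(2 + v)
((K(f(0))*(4*(0 + 3)))*o(s, 2))³ = ((√(2 + 0)*(4*(0 + 3)))*0)³ = ((√2*(4*3))*0)³ = ((√2*12)*0)³ = ((12*√2)*0)³ = 0³ = 0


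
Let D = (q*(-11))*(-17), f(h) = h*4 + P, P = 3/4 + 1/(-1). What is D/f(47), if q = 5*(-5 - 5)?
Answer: -37400/751 ≈ -49.800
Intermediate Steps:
P = -¼ (P = 3*(¼) + 1*(-1) = ¾ - 1 = -¼ ≈ -0.25000)
q = -50 (q = 5*(-10) = -50)
f(h) = -¼ + 4*h (f(h) = h*4 - ¼ = 4*h - ¼ = -¼ + 4*h)
D = -9350 (D = -50*(-11)*(-17) = 550*(-17) = -9350)
D/f(47) = -9350/(-¼ + 4*47) = -9350/(-¼ + 188) = -9350/751/4 = -9350*4/751 = -37400/751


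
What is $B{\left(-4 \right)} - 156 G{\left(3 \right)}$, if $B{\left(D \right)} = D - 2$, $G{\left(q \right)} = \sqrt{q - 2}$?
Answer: $-162$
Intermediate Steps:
$G{\left(q \right)} = \sqrt{-2 + q}$
$B{\left(D \right)} = -2 + D$ ($B{\left(D \right)} = D - 2 = -2 + D$)
$B{\left(-4 \right)} - 156 G{\left(3 \right)} = \left(-2 - 4\right) - 156 \sqrt{-2 + 3} = -6 - 156 \sqrt{1} = -6 - 156 = -162$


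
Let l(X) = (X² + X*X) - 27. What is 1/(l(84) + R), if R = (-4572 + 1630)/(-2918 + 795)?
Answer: 2123/29905397 ≈ 7.0991e-5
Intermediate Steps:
l(X) = -27 + 2*X² (l(X) = (X² + X²) - 27 = 2*X² - 27 = -27 + 2*X²)
R = 2942/2123 (R = -2942/(-2123) = -2942*(-1/2123) = 2942/2123 ≈ 1.3858)
1/(l(84) + R) = 1/((-27 + 2*84²) + 2942/2123) = 1/((-27 + 2*7056) + 2942/2123) = 1/((-27 + 14112) + 2942/2123) = 1/(14085 + 2942/2123) = 1/(29905397/2123) = 2123/29905397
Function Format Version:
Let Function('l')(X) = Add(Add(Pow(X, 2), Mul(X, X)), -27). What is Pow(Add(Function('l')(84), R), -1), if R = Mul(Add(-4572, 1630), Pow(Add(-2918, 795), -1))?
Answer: Rational(2123, 29905397) ≈ 7.0991e-5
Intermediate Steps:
Function('l')(X) = Add(-27, Mul(2, Pow(X, 2))) (Function('l')(X) = Add(Add(Pow(X, 2), Pow(X, 2)), -27) = Add(Mul(2, Pow(X, 2)), -27) = Add(-27, Mul(2, Pow(X, 2))))
R = Rational(2942, 2123) (R = Mul(-2942, Pow(-2123, -1)) = Mul(-2942, Rational(-1, 2123)) = Rational(2942, 2123) ≈ 1.3858)
Pow(Add(Function('l')(84), R), -1) = Pow(Add(Add(-27, Mul(2, Pow(84, 2))), Rational(2942, 2123)), -1) = Pow(Add(Add(-27, Mul(2, 7056)), Rational(2942, 2123)), -1) = Pow(Add(Add(-27, 14112), Rational(2942, 2123)), -1) = Pow(Add(14085, Rational(2942, 2123)), -1) = Pow(Rational(29905397, 2123), -1) = Rational(2123, 29905397)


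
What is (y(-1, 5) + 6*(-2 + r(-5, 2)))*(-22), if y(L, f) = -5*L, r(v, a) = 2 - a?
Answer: 154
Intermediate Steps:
(y(-1, 5) + 6*(-2 + r(-5, 2)))*(-22) = (-5*(-1) + 6*(-2 + (2 - 1*2)))*(-22) = (5 + 6*(-2 + (2 - 2)))*(-22) = (5 + 6*(-2 + 0))*(-22) = (5 + 6*(-2))*(-22) = (5 - 12)*(-22) = -7*(-22) = 154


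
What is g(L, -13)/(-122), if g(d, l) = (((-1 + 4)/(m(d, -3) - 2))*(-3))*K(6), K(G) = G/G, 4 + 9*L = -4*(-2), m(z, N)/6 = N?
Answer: -9/2440 ≈ -0.0036885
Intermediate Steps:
m(z, N) = 6*N
L = 4/9 (L = -4/9 + (-4*(-2))/9 = -4/9 + (⅑)*8 = -4/9 + 8/9 = 4/9 ≈ 0.44444)
K(G) = 1
g(d, l) = 9/20 (g(d, l) = (((-1 + 4)/(6*(-3) - 2))*(-3))*1 = ((3/(-18 - 2))*(-3))*1 = ((3/(-20))*(-3))*1 = ((3*(-1/20))*(-3))*1 = -3/20*(-3)*1 = (9/20)*1 = 9/20)
g(L, -13)/(-122) = (9/20)/(-122) = (9/20)*(-1/122) = -9/2440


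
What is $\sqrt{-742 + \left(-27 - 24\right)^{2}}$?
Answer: $13 \sqrt{11} \approx 43.116$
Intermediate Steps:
$\sqrt{-742 + \left(-27 - 24\right)^{2}} = \sqrt{-742 + \left(-51\right)^{2}} = \sqrt{-742 + 2601} = \sqrt{1859} = 13 \sqrt{11}$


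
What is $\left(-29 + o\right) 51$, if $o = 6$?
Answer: $-1173$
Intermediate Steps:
$\left(-29 + o\right) 51 = \left(-29 + 6\right) 51 = \left(-23\right) 51 = -1173$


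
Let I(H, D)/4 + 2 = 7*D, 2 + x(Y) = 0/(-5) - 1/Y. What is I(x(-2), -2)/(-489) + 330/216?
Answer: 9733/5868 ≈ 1.6587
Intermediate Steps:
x(Y) = -2 - 1/Y (x(Y) = -2 + (0/(-5) - 1/Y) = -2 + (0*(-1/5) - 1/Y) = -2 + (0 - 1/Y) = -2 - 1/Y)
I(H, D) = -8 + 28*D (I(H, D) = -8 + 4*(7*D) = -8 + 28*D)
I(x(-2), -2)/(-489) + 330/216 = (-8 + 28*(-2))/(-489) + 330/216 = (-8 - 56)*(-1/489) + 330*(1/216) = -64*(-1/489) + 55/36 = 64/489 + 55/36 = 9733/5868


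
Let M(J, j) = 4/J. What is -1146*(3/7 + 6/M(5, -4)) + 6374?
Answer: -18985/7 ≈ -2712.1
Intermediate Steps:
-1146*(3/7 + 6/M(5, -4)) + 6374 = -1146*(3/7 + 6/((4/5))) + 6374 = -1146*(3*(⅐) + 6/((4*(⅕)))) + 6374 = -1146*(3/7 + 6/(⅘)) + 6374 = -1146*(3/7 + 6*(5/4)) + 6374 = -1146*(3/7 + 15/2) + 6374 = -1146*111/14 + 6374 = -63603/7 + 6374 = -18985/7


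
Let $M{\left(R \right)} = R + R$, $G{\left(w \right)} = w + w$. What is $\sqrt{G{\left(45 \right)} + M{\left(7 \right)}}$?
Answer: $2 \sqrt{26} \approx 10.198$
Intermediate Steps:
$G{\left(w \right)} = 2 w$
$M{\left(R \right)} = 2 R$
$\sqrt{G{\left(45 \right)} + M{\left(7 \right)}} = \sqrt{2 \cdot 45 + 2 \cdot 7} = \sqrt{90 + 14} = \sqrt{104} = 2 \sqrt{26}$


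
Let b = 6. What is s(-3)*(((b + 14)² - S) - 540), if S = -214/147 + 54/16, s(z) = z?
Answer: 166897/392 ≈ 425.76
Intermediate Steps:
S = 2257/1176 (S = -214*1/147 + 54*(1/16) = -214/147 + 27/8 = 2257/1176 ≈ 1.9192)
s(-3)*(((b + 14)² - S) - 540) = -3*(((6 + 14)² - 1*2257/1176) - 540) = -3*((20² - 2257/1176) - 540) = -3*((400 - 2257/1176) - 540) = -3*(468143/1176 - 540) = -3*(-166897/1176) = 166897/392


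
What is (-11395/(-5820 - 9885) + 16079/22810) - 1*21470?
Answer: -1538141640571/71646210 ≈ -21469.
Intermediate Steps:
(-11395/(-5820 - 9885) + 16079/22810) - 1*21470 = (-11395/(-15705) + 16079*(1/22810)) - 21470 = (-11395*(-1/15705) + 16079/22810) - 21470 = (2279/3141 + 16079/22810) - 21470 = 102488129/71646210 - 21470 = -1538141640571/71646210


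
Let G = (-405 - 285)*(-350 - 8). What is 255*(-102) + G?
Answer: 221010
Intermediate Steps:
G = 247020 (G = -690*(-358) = 247020)
255*(-102) + G = 255*(-102) + 247020 = -26010 + 247020 = 221010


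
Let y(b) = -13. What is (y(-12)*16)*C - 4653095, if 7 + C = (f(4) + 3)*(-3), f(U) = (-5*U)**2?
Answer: -4400167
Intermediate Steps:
f(U) = 25*U**2
C = -1216 (C = -7 + (25*4**2 + 3)*(-3) = -7 + (25*16 + 3)*(-3) = -7 + (400 + 3)*(-3) = -7 + 403*(-3) = -7 - 1209 = -1216)
(y(-12)*16)*C - 4653095 = -13*16*(-1216) - 4653095 = -208*(-1216) - 4653095 = 252928 - 4653095 = -4400167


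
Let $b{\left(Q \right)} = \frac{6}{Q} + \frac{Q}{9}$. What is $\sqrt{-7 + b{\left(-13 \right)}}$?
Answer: $\frac{i \sqrt{13546}}{39} \approx 2.9843 i$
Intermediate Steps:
$b{\left(Q \right)} = \frac{6}{Q} + \frac{Q}{9}$ ($b{\left(Q \right)} = \frac{6}{Q} + Q \frac{1}{9} = \frac{6}{Q} + \frac{Q}{9}$)
$\sqrt{-7 + b{\left(-13 \right)}} = \sqrt{-7 + \left(\frac{6}{-13} + \frac{1}{9} \left(-13\right)\right)} = \sqrt{-7 + \left(6 \left(- \frac{1}{13}\right) - \frac{13}{9}\right)} = \sqrt{-7 - \frac{223}{117}} = \sqrt{- \frac{1042}{117}} = \frac{i \sqrt{13546}}{39}$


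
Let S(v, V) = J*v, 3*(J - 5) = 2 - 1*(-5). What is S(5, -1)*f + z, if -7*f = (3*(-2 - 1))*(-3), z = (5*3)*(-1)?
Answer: -1095/7 ≈ -156.43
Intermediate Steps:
z = -15 (z = 15*(-1) = -15)
f = -27/7 (f = -3*(-2 - 1)*(-3)/7 = -3*(-3)*(-3)/7 = -(-9)*(-3)/7 = -1/7*27 = -27/7 ≈ -3.8571)
J = 22/3 (J = 5 + (2 - 1*(-5))/3 = 5 + (2 + 5)/3 = 5 + (1/3)*7 = 5 + 7/3 = 22/3 ≈ 7.3333)
S(v, V) = 22*v/3
S(5, -1)*f + z = ((22/3)*5)*(-27/7) - 15 = (110/3)*(-27/7) - 15 = -990/7 - 15 = -1095/7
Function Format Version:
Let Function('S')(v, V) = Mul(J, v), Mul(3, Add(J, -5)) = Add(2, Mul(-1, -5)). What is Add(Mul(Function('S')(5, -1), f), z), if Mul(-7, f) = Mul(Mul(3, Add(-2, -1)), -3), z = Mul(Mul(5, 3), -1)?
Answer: Rational(-1095, 7) ≈ -156.43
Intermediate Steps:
z = -15 (z = Mul(15, -1) = -15)
f = Rational(-27, 7) (f = Mul(Rational(-1, 7), Mul(Mul(3, Add(-2, -1)), -3)) = Mul(Rational(-1, 7), Mul(Mul(3, -3), -3)) = Mul(Rational(-1, 7), Mul(-9, -3)) = Mul(Rational(-1, 7), 27) = Rational(-27, 7) ≈ -3.8571)
J = Rational(22, 3) (J = Add(5, Mul(Rational(1, 3), Add(2, Mul(-1, -5)))) = Add(5, Mul(Rational(1, 3), Add(2, 5))) = Add(5, Mul(Rational(1, 3), 7)) = Add(5, Rational(7, 3)) = Rational(22, 3) ≈ 7.3333)
Function('S')(v, V) = Mul(Rational(22, 3), v)
Add(Mul(Function('S')(5, -1), f), z) = Add(Mul(Mul(Rational(22, 3), 5), Rational(-27, 7)), -15) = Add(Mul(Rational(110, 3), Rational(-27, 7)), -15) = Add(Rational(-990, 7), -15) = Rational(-1095, 7)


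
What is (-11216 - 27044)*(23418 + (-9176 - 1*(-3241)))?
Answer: -668899580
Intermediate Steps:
(-11216 - 27044)*(23418 + (-9176 - 1*(-3241))) = -38260*(23418 + (-9176 + 3241)) = -38260*(23418 - 5935) = -38260*17483 = -668899580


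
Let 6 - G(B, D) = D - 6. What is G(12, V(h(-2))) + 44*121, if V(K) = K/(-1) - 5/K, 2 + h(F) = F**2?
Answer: 10681/2 ≈ 5340.5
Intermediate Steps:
h(F) = -2 + F**2
V(K) = -K - 5/K (V(K) = K*(-1) - 5/K = -K - 5/K)
G(B, D) = 12 - D (G(B, D) = 6 - (D - 6) = 6 - (-6 + D) = 6 + (6 - D) = 12 - D)
G(12, V(h(-2))) + 44*121 = (12 - (-(-2 + (-2)**2) - 5/(-2 + (-2)**2))) + 44*121 = (12 - (-(-2 + 4) - 5/(-2 + 4))) + 5324 = (12 - (-1*2 - 5/2)) + 5324 = (12 - (-2 - 5*1/2)) + 5324 = (12 - (-2 - 5/2)) + 5324 = (12 - 1*(-9/2)) + 5324 = (12 + 9/2) + 5324 = 33/2 + 5324 = 10681/2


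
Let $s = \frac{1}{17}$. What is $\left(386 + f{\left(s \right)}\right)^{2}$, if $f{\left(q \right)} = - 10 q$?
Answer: $\frac{42928704}{289} \approx 1.4854 \cdot 10^{5}$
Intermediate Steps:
$s = \frac{1}{17} \approx 0.058824$
$\left(386 + f{\left(s \right)}\right)^{2} = \left(386 - \frac{10}{17}\right)^{2} = \left(\frac{6552}{17}\right)^{2} = \frac{42928704}{289}$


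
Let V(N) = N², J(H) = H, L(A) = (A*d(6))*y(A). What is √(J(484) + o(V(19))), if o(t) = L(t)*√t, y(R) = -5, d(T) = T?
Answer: I*√205286 ≈ 453.08*I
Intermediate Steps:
L(A) = -30*A (L(A) = (A*6)*(-5) = (6*A)*(-5) = -30*A)
o(t) = -30*t^(3/2) (o(t) = (-30*t)*√t = -30*t^(3/2))
√(J(484) + o(V(19))) = √(484 - 30*(19²)^(3/2)) = √(484 - 30*361^(3/2)) = √(484 - 30*6859) = √(484 - 205770) = √(-205286) = I*√205286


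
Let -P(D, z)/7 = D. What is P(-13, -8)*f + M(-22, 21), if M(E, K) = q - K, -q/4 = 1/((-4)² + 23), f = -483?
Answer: -1714990/39 ≈ -43974.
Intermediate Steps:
P(D, z) = -7*D
q = -4/39 (q = -4/((-4)² + 23) = -4/(16 + 23) = -4/39 ≈ -0.10256)
M(E, K) = -4/39 - K
P(-13, -8)*f + M(-22, 21) = -7*(-13)*(-483) + (-4/39 - 1*21) = 91*(-483) + (-4/39 - 21) = -43953 - 823/39 = -1714990/39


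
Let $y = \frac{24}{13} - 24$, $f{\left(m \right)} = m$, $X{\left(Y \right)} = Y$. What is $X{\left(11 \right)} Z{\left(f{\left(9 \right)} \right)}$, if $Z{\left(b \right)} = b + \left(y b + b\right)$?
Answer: $- \frac{25938}{13} \approx -1995.2$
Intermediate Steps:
$y = - \frac{288}{13}$ ($y = 24 \cdot \frac{1}{13} - 24 = \frac{24}{13} - 24 = - \frac{288}{13} \approx -22.154$)
$Z{\left(b \right)} = - \frac{262 b}{13}$ ($Z{\left(b \right)} = b + \left(- \frac{288 b}{13} + b\right) = b - \frac{275 b}{13} = - \frac{262 b}{13}$)
$X{\left(11 \right)} Z{\left(f{\left(9 \right)} \right)} = 11 \left(\left(- \frac{262}{13}\right) 9\right) = 11 \left(- \frac{2358}{13}\right) = - \frac{25938}{13}$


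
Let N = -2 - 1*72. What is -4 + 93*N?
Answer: -6886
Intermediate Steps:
N = -74 (N = -2 - 72 = -74)
-4 + 93*N = -4 + 93*(-74) = -4 - 6882 = -6886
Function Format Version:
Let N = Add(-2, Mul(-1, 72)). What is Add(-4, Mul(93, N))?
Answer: -6886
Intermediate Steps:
N = -74 (N = Add(-2, -72) = -74)
Add(-4, Mul(93, N)) = Add(-4, Mul(93, -74)) = Add(-4, -6882) = -6886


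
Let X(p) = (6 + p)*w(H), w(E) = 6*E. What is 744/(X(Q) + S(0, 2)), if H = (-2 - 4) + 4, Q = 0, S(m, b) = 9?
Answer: -248/21 ≈ -11.810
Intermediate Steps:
H = -2 (H = -6 + 4 = -2)
X(p) = -72 - 12*p (X(p) = (6 + p)*(6*(-2)) = (6 + p)*(-12) = -72 - 12*p)
744/(X(Q) + S(0, 2)) = 744/((-72 - 12*0) + 9) = 744/((-72 + 0) + 9) = 744/(-72 + 9) = 744/(-63) = -1/63*744 = -248/21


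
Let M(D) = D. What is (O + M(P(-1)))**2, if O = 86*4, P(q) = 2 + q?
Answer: 119025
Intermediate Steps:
O = 344
(O + M(P(-1)))**2 = (344 + (2 - 1))**2 = (344 + 1)**2 = 345**2 = 119025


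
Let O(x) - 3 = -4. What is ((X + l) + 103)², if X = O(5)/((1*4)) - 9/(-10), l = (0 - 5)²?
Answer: 6620329/400 ≈ 16551.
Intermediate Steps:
O(x) = -1 (O(x) = 3 - 4 = -1)
l = 25 (l = (-5)² = 25)
X = 13/20 (X = -1/(1*4) - 9/(-10) = -1/4 - 9*(-⅒) = -1*¼ + 9/10 = -¼ + 9/10 = 13/20 ≈ 0.65000)
((X + l) + 103)² = ((13/20 + 25) + 103)² = (513/20 + 103)² = (2573/20)² = 6620329/400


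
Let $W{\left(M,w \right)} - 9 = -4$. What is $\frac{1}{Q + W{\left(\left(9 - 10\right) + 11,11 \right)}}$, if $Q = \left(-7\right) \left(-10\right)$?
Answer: $\frac{1}{75} \approx 0.013333$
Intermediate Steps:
$W{\left(M,w \right)} = 5$ ($W{\left(M,w \right)} = 9 - 4 = 5$)
$Q = 70$
$\frac{1}{Q + W{\left(\left(9 - 10\right) + 11,11 \right)}} = \frac{1}{70 + 5} = \frac{1}{75}$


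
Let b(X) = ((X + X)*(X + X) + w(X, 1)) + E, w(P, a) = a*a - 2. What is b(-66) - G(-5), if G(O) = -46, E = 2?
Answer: 17471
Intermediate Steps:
w(P, a) = -2 + a² (w(P, a) = a² - 2 = -2 + a²)
b(X) = 1 + 4*X² (b(X) = ((X + X)*(X + X) + (-2 + 1²)) + 2 = ((2*X)*(2*X) + (-2 + 1)) + 2 = (4*X² - 1) + 2 = (-1 + 4*X²) + 2 = 1 + 4*X²)
b(-66) - G(-5) = (1 + 4*(-66)²) - 1*(-46) = (1 + 4*4356) + 46 = (1 + 17424) + 46 = 17425 + 46 = 17471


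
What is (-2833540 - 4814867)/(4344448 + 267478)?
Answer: -7648407/4611926 ≈ -1.6584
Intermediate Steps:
(-2833540 - 4814867)/(4344448 + 267478) = -7648407/4611926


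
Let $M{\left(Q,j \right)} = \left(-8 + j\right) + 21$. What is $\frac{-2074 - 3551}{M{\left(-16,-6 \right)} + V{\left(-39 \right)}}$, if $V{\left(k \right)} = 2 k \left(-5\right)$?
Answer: $- \frac{5625}{397} \approx -14.169$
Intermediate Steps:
$V{\left(k \right)} = - 10 k$
$M{\left(Q,j \right)} = 13 + j$
$\frac{-2074 - 3551}{M{\left(-16,-6 \right)} + V{\left(-39 \right)}} = \frac{-2074 - 3551}{\left(13 - 6\right) - -390} = - \frac{5625}{7 + 390} = - \frac{5625}{397}$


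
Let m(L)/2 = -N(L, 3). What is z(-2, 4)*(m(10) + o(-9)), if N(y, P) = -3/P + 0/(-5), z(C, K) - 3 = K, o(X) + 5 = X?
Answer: -84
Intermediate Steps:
o(X) = -5 + X
z(C, K) = 3 + K
N(y, P) = -3/P (N(y, P) = -3/P + 0*(-⅕) = -3/P + 0 = -3/P)
m(L) = 2 (m(L) = 2*(-(-3)/3) = 2*(-1*(-1)) = 2*1 = 2)
z(-2, 4)*(m(10) + o(-9)) = (3 + 4)*(2 + (-5 - 9)) = 7*(2 - 14) = 7*(-12) = -84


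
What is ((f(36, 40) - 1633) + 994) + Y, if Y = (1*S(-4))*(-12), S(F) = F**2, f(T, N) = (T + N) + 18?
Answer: -737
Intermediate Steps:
f(T, N) = 18 + N + T (f(T, N) = (N + T) + 18 = 18 + N + T)
Y = -192 (Y = (1*(-4)**2)*(-12) = (1*16)*(-12) = 16*(-12) = -192)
((f(36, 40) - 1633) + 994) + Y = (((18 + 40 + 36) - 1633) + 994) - 192 = ((94 - 1633) + 994) - 192 = (-1539 + 994) - 192 = -545 - 192 = -737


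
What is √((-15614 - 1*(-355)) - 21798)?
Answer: I*√37057 ≈ 192.5*I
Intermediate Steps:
√((-15614 - 1*(-355)) - 21798) = √((-15614 + 355) - 21798) = √(-15259 - 21798) = √(-37057) = I*√37057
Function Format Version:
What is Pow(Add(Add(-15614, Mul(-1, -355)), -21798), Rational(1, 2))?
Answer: Mul(I, Pow(37057, Rational(1, 2))) ≈ Mul(192.50, I)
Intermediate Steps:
Pow(Add(Add(-15614, Mul(-1, -355)), -21798), Rational(1, 2)) = Pow(Add(Add(-15614, 355), -21798), Rational(1, 2)) = Pow(Add(-15259, -21798), Rational(1, 2)) = Pow(-37057, Rational(1, 2)) = Mul(I, Pow(37057, Rational(1, 2)))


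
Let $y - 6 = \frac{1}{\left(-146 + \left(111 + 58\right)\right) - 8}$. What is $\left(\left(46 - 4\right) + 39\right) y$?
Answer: $\frac{2457}{5} \approx 491.4$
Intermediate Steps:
$y = \frac{91}{15}$ ($y = 6 + \frac{1}{\left(-146 + \left(111 + 58\right)\right) - 8} = 6 + \frac{1}{\left(-146 + 169\right) + \left(-86 + 78\right)} = 6 + \frac{1}{23 - 8} = 6 + \frac{1}{15} = \frac{91}{15} \approx 6.0667$)
$\left(\left(46 - 4\right) + 39\right) y = \left(\left(46 - 4\right) + 39\right) \frac{91}{15} = \left(42 + 39\right) \frac{91}{15} = 81 \cdot \frac{91}{15} = \frac{2457}{5}$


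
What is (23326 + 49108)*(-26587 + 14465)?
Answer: -878044948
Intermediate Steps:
(23326 + 49108)*(-26587 + 14465) = 72434*(-12122) = -878044948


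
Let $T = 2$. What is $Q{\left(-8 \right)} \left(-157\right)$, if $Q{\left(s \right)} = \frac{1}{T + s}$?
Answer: $\frac{157}{6} \approx 26.167$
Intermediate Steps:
$Q{\left(s \right)} = \frac{1}{2 + s}$
$Q{\left(-8 \right)} \left(-157\right) = \frac{1}{2 - 8} \left(-157\right) = \frac{1}{-6} \left(-157\right) = \left(- \frac{1}{6}\right) \left(-157\right) = \frac{157}{6}$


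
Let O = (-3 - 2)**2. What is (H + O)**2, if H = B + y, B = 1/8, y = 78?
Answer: 680625/64 ≈ 10635.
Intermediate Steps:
O = 25 (O = (-5)**2 = 25)
B = 1/8 ≈ 0.12500
H = 625/8 (H = 1/8 + 78 = 625/8 ≈ 78.125)
(H + O)**2 = (625/8 + 25)**2 = (825/8)**2 = 680625/64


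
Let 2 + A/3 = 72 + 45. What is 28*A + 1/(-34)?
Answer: 328439/34 ≈ 9660.0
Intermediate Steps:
A = 345 (A = -6 + 3*(72 + 45) = -6 + 3*117 = -6 + 351 = 345)
28*A + 1/(-34) = 28*345 + 1/(-34) = 9660 - 1/34 = 328439/34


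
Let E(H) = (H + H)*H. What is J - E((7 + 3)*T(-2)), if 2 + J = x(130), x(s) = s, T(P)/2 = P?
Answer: -3072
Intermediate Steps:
T(P) = 2*P
E(H) = 2*H**2 (E(H) = (2*H)*H = 2*H**2)
J = 128 (J = -2 + 130 = 128)
J - E((7 + 3)*T(-2)) = 128 - 2*((7 + 3)*(2*(-2)))**2 = 128 - 2*(10*(-4))**2 = 128 - 2*(-40)**2 = 128 - 2*1600 = 128 - 1*3200 = 128 - 3200 = -3072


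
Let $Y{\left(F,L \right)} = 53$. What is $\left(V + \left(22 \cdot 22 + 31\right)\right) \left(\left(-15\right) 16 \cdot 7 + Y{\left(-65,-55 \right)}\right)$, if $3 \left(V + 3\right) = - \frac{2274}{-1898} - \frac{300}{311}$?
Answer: $- \frac{245895240899}{295139} \approx -8.3315 \cdot 10^{5}$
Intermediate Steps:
$V = - \frac{862448}{295139}$ ($V = -3 + \frac{- \frac{2274}{-1898} - \frac{300}{311}}{3} = -3 + \frac{\left(-2274\right) \left(- \frac{1}{1898}\right) - \frac{300}{311}}{3} = -3 + \frac{\frac{1137}{949} - \frac{300}{311}}{3} = -3 + \frac{1}{3} \cdot \frac{68907}{295139} = -3 + \frac{22969}{295139} = - \frac{862448}{295139} \approx -2.9222$)
$\left(V + \left(22 \cdot 22 + 31\right)\right) \left(\left(-15\right) 16 \cdot 7 + Y{\left(-65,-55 \right)}\right) = \left(- \frac{862448}{295139} + \left(22 \cdot 22 + 31\right)\right) \left(\left(-15\right) 16 \cdot 7 + 53\right) = \left(- \frac{862448}{295139} + \left(484 + 31\right)\right) \left(\left(-240\right) 7 + 53\right) = \left(- \frac{862448}{295139} + 515\right) \left(-1680 + 53\right) = \frac{151134137}{295139} \left(-1627\right) = - \frac{245895240899}{295139}$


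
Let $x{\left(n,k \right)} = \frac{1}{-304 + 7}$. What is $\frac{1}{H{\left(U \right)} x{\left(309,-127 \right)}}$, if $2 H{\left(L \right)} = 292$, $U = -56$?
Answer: $- \frac{297}{146} \approx -2.0342$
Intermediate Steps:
$H{\left(L \right)} = 146$ ($H{\left(L \right)} = \frac{1}{2} \cdot 292 = 146$)
$x{\left(n,k \right)} = - \frac{1}{297}$ ($x{\left(n,k \right)} = \frac{1}{-297} = - \frac{1}{297}$)
$\frac{1}{H{\left(U \right)} x{\left(309,-127 \right)}} = \frac{1}{146 \left(- \frac{1}{297}\right)} = \frac{1}{146} \left(-297\right) = - \frac{297}{146}$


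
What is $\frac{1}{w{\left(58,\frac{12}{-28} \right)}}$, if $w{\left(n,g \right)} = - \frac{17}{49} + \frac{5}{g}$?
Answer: $- \frac{147}{1766} \approx -0.083239$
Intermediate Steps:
$w{\left(n,g \right)} = - \frac{17}{49} + \frac{5}{g}$ ($w{\left(n,g \right)} = \left(-17\right) \frac{1}{49} + \frac{5}{g} = - \frac{17}{49} + \frac{5}{g}$)
$\frac{1}{w{\left(58,\frac{12}{-28} \right)}} = \frac{1}{- \frac{17}{49} + \frac{5}{12 \frac{1}{-28}}} = \frac{1}{- \frac{17}{49} + \frac{5}{12 \left(- \frac{1}{28}\right)}} = \frac{1}{- \frac{17}{49} + \frac{5}{- \frac{3}{7}}} = \frac{1}{- \frac{17}{49} + 5 \left(- \frac{7}{3}\right)} = \frac{1}{- \frac{17}{49} - \frac{35}{3}} = \frac{1}{- \frac{1766}{147}} = - \frac{147}{1766}$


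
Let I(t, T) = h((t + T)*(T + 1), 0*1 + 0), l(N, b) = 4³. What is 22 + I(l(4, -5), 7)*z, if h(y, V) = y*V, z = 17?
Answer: 22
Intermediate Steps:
h(y, V) = V*y
l(N, b) = 64
I(t, T) = 0 (I(t, T) = (0*1 + 0)*((t + T)*(T + 1)) = (0 + 0)*((T + t)*(1 + T)) = 0*((1 + T)*(T + t)) = 0)
22 + I(l(4, -5), 7)*z = 22 + 0*17 = 22 + 0 = 22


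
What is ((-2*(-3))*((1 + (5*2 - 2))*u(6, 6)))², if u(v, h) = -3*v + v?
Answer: 419904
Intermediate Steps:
u(v, h) = -2*v
((-2*(-3))*((1 + (5*2 - 2))*u(6, 6)))² = ((-2*(-3))*((1 + (5*2 - 2))*(-2*6)))² = (6*((1 + (10 - 2))*(-12)))² = (6*((1 + 8)*(-12)))² = (6*(9*(-12)))² = (6*(-108))² = (-648)² = 419904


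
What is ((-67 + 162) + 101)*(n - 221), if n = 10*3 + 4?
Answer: -36652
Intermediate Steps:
n = 34 (n = 30 + 4 = 34)
((-67 + 162) + 101)*(n - 221) = ((-67 + 162) + 101)*(34 - 221) = (95 + 101)*(-187) = 196*(-187) = -36652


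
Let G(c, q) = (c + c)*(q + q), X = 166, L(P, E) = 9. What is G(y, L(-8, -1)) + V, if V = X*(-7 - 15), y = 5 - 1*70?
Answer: -5992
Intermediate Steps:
y = -65 (y = 5 - 70 = -65)
G(c, q) = 4*c*q (G(c, q) = (2*c)*(2*q) = 4*c*q)
V = -3652 (V = 166*(-7 - 15) = 166*(-22) = -3652)
G(y, L(-8, -1)) + V = 4*(-65)*9 - 3652 = -2340 - 3652 = -5992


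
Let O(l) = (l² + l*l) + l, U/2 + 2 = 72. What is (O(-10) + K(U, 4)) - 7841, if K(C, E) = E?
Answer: -7647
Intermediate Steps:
U = 140 (U = -4 + 2*72 = -4 + 144 = 140)
O(l) = l + 2*l² (O(l) = (l² + l²) + l = 2*l² + l = l + 2*l²)
(O(-10) + K(U, 4)) - 7841 = (-10*(1 + 2*(-10)) + 4) - 7841 = (-10*(1 - 20) + 4) - 7841 = (-10*(-19) + 4) - 7841 = (190 + 4) - 7841 = 194 - 7841 = -7647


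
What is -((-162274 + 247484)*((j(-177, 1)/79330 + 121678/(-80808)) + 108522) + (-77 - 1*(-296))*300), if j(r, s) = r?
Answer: -1481962540274134151/160262466 ≈ -9.2471e+9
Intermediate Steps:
-((-162274 + 247484)*((j(-177, 1)/79330 + 121678/(-80808)) + 108522) + (-77 - 1*(-296))*300) = -((-162274 + 247484)*((-177/79330 + 121678/(-80808)) + 108522) + (-77 - 1*(-296))*300) = -(85210*((-177*1/79330 + 121678*(-1/80808)) + 108522) + (-77 + 296)*300) = -(85210*((-177/79330 - 60839/40404) + 108522) + 219*300) = -(85210*(-2416754689/1602624660 + 108522) + 65700) = -(85210*(173917616597831/1602624660) + 65700) = -(1481952011030117951/160262466 + 65700) = -1*1481962540274134151/160262466 = -1481962540274134151/160262466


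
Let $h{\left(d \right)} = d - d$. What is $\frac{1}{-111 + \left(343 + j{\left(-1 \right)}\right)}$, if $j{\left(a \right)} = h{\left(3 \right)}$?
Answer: $\frac{1}{232} \approx 0.0043103$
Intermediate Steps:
$h{\left(d \right)} = 0$
$j{\left(a \right)} = 0$
$\frac{1}{-111 + \left(343 + j{\left(-1 \right)}\right)} = \frac{1}{-111 + \left(343 + 0\right)} = \frac{1}{-111 + 343} = \frac{1}{232}$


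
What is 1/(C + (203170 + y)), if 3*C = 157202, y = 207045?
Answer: 3/1387847 ≈ 2.1616e-6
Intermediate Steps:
C = 157202/3 (C = (⅓)*157202 = 157202/3 ≈ 52401.)
1/(C + (203170 + y)) = 1/(157202/3 + (203170 + 207045)) = 1/(157202/3 + 410215) = 1/(1387847/3) = 3/1387847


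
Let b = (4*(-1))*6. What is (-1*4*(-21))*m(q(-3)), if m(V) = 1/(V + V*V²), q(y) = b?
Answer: -7/1154 ≈ -0.0060659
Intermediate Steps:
b = -24 (b = -4*6 = -24)
q(y) = -24
m(V) = 1/(V + V³)
(-1*4*(-21))*m(q(-3)) = (-1*4*(-21))/(-24 + (-24)³) = (-4*(-21))/(-24 - 13824) = 84/(-13848) = 84*(-1/13848) = -7/1154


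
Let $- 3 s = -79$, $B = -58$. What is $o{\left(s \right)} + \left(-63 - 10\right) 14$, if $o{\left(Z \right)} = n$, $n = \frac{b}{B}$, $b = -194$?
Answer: $- \frac{29541}{29} \approx -1018.7$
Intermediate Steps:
$n = \frac{97}{29}$ ($n = - \frac{194}{-58} = \left(-194\right) \left(- \frac{1}{58}\right) = \frac{97}{29} \approx 3.3448$)
$s = \frac{79}{3}$ ($s = \left(- \frac{1}{3}\right) \left(-79\right) = \frac{79}{3} \approx 26.333$)
$o{\left(Z \right)} = \frac{97}{29}$
$o{\left(s \right)} + \left(-63 - 10\right) 14 = \frac{97}{29} + \left(-63 - 10\right) 14 = \frac{97}{29} - 1022 = - \frac{29541}{29}$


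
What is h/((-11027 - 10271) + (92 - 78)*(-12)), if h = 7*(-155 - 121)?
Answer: 966/10733 ≈ 0.090003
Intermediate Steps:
h = -1932 (h = 7*(-276) = -1932)
h/((-11027 - 10271) + (92 - 78)*(-12)) = -1932/((-11027 - 10271) + (92 - 78)*(-12)) = -1932/(-21298 + 14*(-12)) = -1932/(-21298 - 168) = -1932/(-21466) = -1932*(-1/21466) = 966/10733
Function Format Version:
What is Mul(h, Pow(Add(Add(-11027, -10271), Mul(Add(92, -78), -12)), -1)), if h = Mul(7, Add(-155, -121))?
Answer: Rational(966, 10733) ≈ 0.090003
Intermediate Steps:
h = -1932 (h = Mul(7, -276) = -1932)
Mul(h, Pow(Add(Add(-11027, -10271), Mul(Add(92, -78), -12)), -1)) = Mul(-1932, Pow(Add(Add(-11027, -10271), Mul(Add(92, -78), -12)), -1)) = Mul(-1932, Pow(Add(-21298, Mul(14, -12)), -1)) = Mul(-1932, Pow(Add(-21298, -168), -1)) = Mul(-1932, Pow(-21466, -1)) = Mul(-1932, Rational(-1, 21466)) = Rational(966, 10733)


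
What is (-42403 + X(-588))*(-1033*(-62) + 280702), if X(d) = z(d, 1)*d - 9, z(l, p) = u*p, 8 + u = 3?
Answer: -13607893056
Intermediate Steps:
u = -5 (u = -8 + 3 = -5)
z(l, p) = -5*p
X(d) = -9 - 5*d (X(d) = (-5*1)*d - 9 = -5*d - 9 = -9 - 5*d)
(-42403 + X(-588))*(-1033*(-62) + 280702) = (-42403 + (-9 - 5*(-588)))*(-1033*(-62) + 280702) = (-42403 + (-9 + 2940))*(64046 + 280702) = (-42403 + 2931)*344748 = -39472*344748 = -13607893056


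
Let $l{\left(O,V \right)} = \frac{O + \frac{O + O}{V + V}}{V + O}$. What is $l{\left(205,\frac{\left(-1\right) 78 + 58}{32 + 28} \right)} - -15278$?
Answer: $\frac{4689731}{307} \approx 15276.0$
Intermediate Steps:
$l{\left(O,V \right)} = \frac{O + \frac{O}{V}}{O + V}$ ($l{\left(O,V \right)} = \frac{O + \frac{2 O}{2 V}}{O + V} = \frac{O + 2 O \frac{1}{2 V}}{O + V} = \frac{O + \frac{O}{V}}{O + V}$)
$l{\left(205,\frac{\left(-1\right) 78 + 58}{32 + 28} \right)} - -15278 = \frac{205 \left(1 + \frac{\left(-1\right) 78 + 58}{32 + 28}\right)}{\frac{\left(-1\right) 78 + 58}{32 + 28} \left(205 + \frac{\left(-1\right) 78 + 58}{32 + 28}\right)} - -15278 = \frac{205 \left(1 + \frac{-78 + 58}{60}\right)}{\frac{-78 + 58}{60} \left(205 + \frac{-78 + 58}{60}\right)} + 15278 = \frac{205 \left(1 - \frac{1}{3}\right)}{\left(-20\right) \frac{1}{60} \left(205 - \frac{1}{3}\right)} + 15278 = \frac{205 \left(1 - \frac{1}{3}\right)}{\left(- \frac{1}{3}\right) \left(205 - \frac{1}{3}\right)} + 15278 = 205 \left(-3\right) \frac{1}{\frac{614}{3}} \cdot \frac{2}{3} + 15278 = 205 \left(-3\right) \frac{3}{614} \cdot \frac{2}{3} + 15278 = - \frac{615}{307} + 15278 = \frac{4689731}{307}$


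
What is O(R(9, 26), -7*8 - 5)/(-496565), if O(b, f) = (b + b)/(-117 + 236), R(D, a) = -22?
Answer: 44/59091235 ≈ 7.4461e-7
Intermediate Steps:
O(b, f) = 2*b/119 (O(b, f) = (2*b)/119 = (2*b)*(1/119) = 2*b/119)
O(R(9, 26), -7*8 - 5)/(-496565) = ((2/119)*(-22))/(-496565) = -44/119*(-1/496565) = 44/59091235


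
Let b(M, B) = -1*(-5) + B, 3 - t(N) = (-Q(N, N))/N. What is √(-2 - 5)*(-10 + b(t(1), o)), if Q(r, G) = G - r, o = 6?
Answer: I*√7 ≈ 2.6458*I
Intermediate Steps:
t(N) = 3 (t(N) = 3 - (-(N - N))/N = 3 - (-1*0)/N = 3 - 0/N = 3 - 1*0 = 3 + 0 = 3)
b(M, B) = 5 + B
√(-2 - 5)*(-10 + b(t(1), o)) = √(-2 - 5)*(-10 + (5 + 6)) = √(-7)*(-10 + 11) = (I*√7)*1 = I*√7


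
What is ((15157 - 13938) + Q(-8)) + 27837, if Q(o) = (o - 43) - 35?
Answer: 28970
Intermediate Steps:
Q(o) = -78 + o (Q(o) = (-43 + o) - 35 = -78 + o)
((15157 - 13938) + Q(-8)) + 27837 = ((15157 - 13938) + (-78 - 8)) + 27837 = (1219 - 86) + 27837 = 1133 + 27837 = 28970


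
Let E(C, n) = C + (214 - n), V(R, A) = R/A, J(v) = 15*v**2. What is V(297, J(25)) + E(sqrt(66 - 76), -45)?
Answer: 809474/3125 + I*sqrt(10) ≈ 259.03 + 3.1623*I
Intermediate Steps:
E(C, n) = 214 + C - n
V(297, J(25)) + E(sqrt(66 - 76), -45) = 297/((15*25**2)) + (214 + sqrt(66 - 76) - 1*(-45)) = 297/((15*625)) + (214 + sqrt(-10) + 45) = 297/9375 + (214 + I*sqrt(10) + 45) = 297*(1/9375) + (259 + I*sqrt(10)) = 99/3125 + (259 + I*sqrt(10)) = 809474/3125 + I*sqrt(10)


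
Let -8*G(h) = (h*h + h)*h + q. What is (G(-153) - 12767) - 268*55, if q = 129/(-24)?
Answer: 26704939/64 ≈ 4.1726e+5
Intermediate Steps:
q = -43/8 (q = 129*(-1/24) = -43/8 ≈ -5.3750)
G(h) = 43/64 - h*(h + h²)/8 (G(h) = -((h*h + h)*h - 43/8)/8 = -((h² + h)*h - 43/8)/8 = -((h + h²)*h - 43/8)/8 = -(h*(h + h²) - 43/8)/8 = -(-43/8 + h*(h + h²))/8 = 43/64 - h*(h + h²)/8)
(G(-153) - 12767) - 268*55 = ((43/64 - ⅛*(-153)² - ⅛*(-153)³) - 12767) - 268*55 = ((43/64 - ⅛*23409 - ⅛*(-3581577)) - 12767) - 14740 = ((43/64 - 23409/8 + 3581577/8) - 12767) - 14740 = (28465387/64 - 12767) - 14740 = 27648299/64 - 14740 = 26704939/64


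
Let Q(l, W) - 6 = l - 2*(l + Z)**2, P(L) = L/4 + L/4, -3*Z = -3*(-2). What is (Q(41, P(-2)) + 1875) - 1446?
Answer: -2566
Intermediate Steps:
Z = -2 (Z = -(-1)*(-2) = -1/3*6 = -2)
P(L) = L/2 (P(L) = L*(1/4) + L*(1/4) = L/4 + L/4 = L/2)
Q(l, W) = 6 + l - 2*(-2 + l)**2 (Q(l, W) = 6 + (l - 2*(l - 2)**2) = 6 + (l - 2*(-2 + l)**2) = 6 + l - 2*(-2 + l)**2)
(Q(41, P(-2)) + 1875) - 1446 = ((6 + 41 - 2*(-2 + 41)**2) + 1875) - 1446 = ((6 + 41 - 2*39**2) + 1875) - 1446 = ((6 + 41 - 2*1521) + 1875) - 1446 = ((6 + 41 - 3042) + 1875) - 1446 = (-2995 + 1875) - 1446 = -1120 - 1446 = -2566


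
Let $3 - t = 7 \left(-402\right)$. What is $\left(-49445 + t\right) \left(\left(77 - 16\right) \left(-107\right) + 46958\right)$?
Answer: $-1885216668$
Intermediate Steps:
$t = 2817$ ($t = 3 - 7 \left(-402\right) = 3 - -2814 = 3 + 2814 = 2817$)
$\left(-49445 + t\right) \left(\left(77 - 16\right) \left(-107\right) + 46958\right) = \left(-49445 + 2817\right) \left(\left(77 - 16\right) \left(-107\right) + 46958\right) = - 46628 \left(61 \left(-107\right) + 46958\right) = - 46628 \left(-6527 + 46958\right) = \left(-46628\right) 40431 = -1885216668$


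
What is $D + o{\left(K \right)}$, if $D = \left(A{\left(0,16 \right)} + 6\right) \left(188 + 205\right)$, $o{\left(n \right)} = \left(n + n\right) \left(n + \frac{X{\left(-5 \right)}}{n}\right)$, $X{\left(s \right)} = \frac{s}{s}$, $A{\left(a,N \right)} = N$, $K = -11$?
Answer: $8890$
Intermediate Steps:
$X{\left(s \right)} = 1$
$o{\left(n \right)} = 2 n \left(n + \frac{1}{n}\right)$ ($o{\left(n \right)} = \left(n + n\right) \left(n + 1 \frac{1}{n}\right) = 2 n \left(n + \frac{1}{n}\right)$)
$D = 8646$ ($D = \left(16 + 6\right) \left(188 + 205\right) = 22 \cdot 393 = 8646$)
$D + o{\left(K \right)} = 8646 + \left(2 + 2 \left(-11\right)^{2}\right) = 8646 + \left(2 + 2 \cdot 121\right) = 8646 + \left(2 + 242\right) = 8646 + 244 = 8890$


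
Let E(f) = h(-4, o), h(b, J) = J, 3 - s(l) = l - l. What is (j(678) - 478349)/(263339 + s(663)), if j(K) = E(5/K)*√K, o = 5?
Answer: -478349/263342 + 5*√678/263342 ≈ -1.8160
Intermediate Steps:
s(l) = 3 (s(l) = 3 - (l - l) = 3 - 1*0 = 3 + 0 = 3)
E(f) = 5
j(K) = 5*√K
(j(678) - 478349)/(263339 + s(663)) = (5*√678 - 478349)/(263339 + 3) = (-478349 + 5*√678)/263342 = (-478349 + 5*√678)*(1/263342) = -478349/263342 + 5*√678/263342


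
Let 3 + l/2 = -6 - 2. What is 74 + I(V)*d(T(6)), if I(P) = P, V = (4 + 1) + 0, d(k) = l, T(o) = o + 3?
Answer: -36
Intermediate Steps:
T(o) = 3 + o
l = -22 (l = -6 + 2*(-6 - 2) = -6 + 2*(-8) = -6 - 16 = -22)
d(k) = -22
V = 5 (V = 5 + 0 = 5)
74 + I(V)*d(T(6)) = 74 + 5*(-22) = 74 - 110 = -36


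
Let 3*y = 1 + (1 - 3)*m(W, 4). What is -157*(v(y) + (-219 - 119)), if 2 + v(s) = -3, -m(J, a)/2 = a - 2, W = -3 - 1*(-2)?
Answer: 53851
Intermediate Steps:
W = -1 (W = -3 + 2 = -1)
m(J, a) = 4 - 2*a (m(J, a) = -2*(a - 2) = -2*(-2 + a) = 4 - 2*a)
y = 3 (y = (1 + (1 - 3)*(4 - 2*4))/3 = (1 - 2*(4 - 8))/3 = (1 - 2*(-4))/3 = (1 + 8)/3 = (⅓)*9 = 3)
v(s) = -5 (v(s) = -2 - 3 = -5)
-157*(v(y) + (-219 - 119)) = -157*(-5 + (-219 - 119)) = -157*(-5 - 338) = -157*(-343) = 53851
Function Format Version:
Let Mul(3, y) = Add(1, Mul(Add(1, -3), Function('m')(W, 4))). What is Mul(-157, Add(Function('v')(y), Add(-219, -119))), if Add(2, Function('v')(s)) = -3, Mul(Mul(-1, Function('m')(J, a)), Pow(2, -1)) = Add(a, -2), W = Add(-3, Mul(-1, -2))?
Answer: 53851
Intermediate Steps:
W = -1 (W = Add(-3, 2) = -1)
Function('m')(J, a) = Add(4, Mul(-2, a)) (Function('m')(J, a) = Mul(-2, Add(a, -2)) = Mul(-2, Add(-2, a)) = Add(4, Mul(-2, a)))
y = 3 (y = Mul(Rational(1, 3), Add(1, Mul(Add(1, -3), Add(4, Mul(-2, 4))))) = Mul(Rational(1, 3), Add(1, Mul(-2, Add(4, -8)))) = Mul(Rational(1, 3), Add(1, Mul(-2, -4))) = Mul(Rational(1, 3), Add(1, 8)) = Mul(Rational(1, 3), 9) = 3)
Function('v')(s) = -5 (Function('v')(s) = Add(-2, -3) = -5)
Mul(-157, Add(Function('v')(y), Add(-219, -119))) = Mul(-157, Add(-5, Add(-219, -119))) = Mul(-157, Add(-5, -338)) = Mul(-157, -343) = 53851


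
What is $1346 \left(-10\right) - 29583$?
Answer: $-43043$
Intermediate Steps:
$1346 \left(-10\right) - 29583 = -13460 - 29583 = -43043$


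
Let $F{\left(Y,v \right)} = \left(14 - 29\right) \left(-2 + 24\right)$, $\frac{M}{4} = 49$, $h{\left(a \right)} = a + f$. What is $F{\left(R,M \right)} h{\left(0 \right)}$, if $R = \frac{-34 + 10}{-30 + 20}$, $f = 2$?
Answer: $-660$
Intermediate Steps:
$h{\left(a \right)} = 2 + a$ ($h{\left(a \right)} = a + 2 = 2 + a$)
$M = 196$ ($M = 4 \cdot 49 = 196$)
$R = \frac{12}{5}$ ($R = - \frac{24}{-10} = \left(-24\right) \left(- \frac{1}{10}\right) = \frac{12}{5} \approx 2.4$)
$F{\left(Y,v \right)} = -330$ ($F{\left(Y,v \right)} = \left(-15\right) 22 = -330$)
$F{\left(R,M \right)} h{\left(0 \right)} = - 330 \left(2 + 0\right) = \left(-330\right) 2 = -660$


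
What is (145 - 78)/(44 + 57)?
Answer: 67/101 ≈ 0.66337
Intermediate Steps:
(145 - 78)/(44 + 57) = 67/101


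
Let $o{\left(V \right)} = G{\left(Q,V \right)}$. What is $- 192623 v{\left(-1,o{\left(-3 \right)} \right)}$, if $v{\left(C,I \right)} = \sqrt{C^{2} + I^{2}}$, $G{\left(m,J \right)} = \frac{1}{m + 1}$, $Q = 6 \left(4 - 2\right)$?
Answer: $- \frac{192623 \sqrt{170}}{13} \approx -1.9319 \cdot 10^{5}$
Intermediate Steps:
$Q = 12$ ($Q = 6 \cdot 2 = 12$)
$G{\left(m,J \right)} = \frac{1}{1 + m}$
$o{\left(V \right)} = \frac{1}{13}$ ($o{\left(V \right)} = \frac{1}{1 + 12} = \frac{1}{13}$)
$- 192623 v{\left(-1,o{\left(-3 \right)} \right)} = - 192623 \sqrt{\left(-1\right)^{2} + \left(\frac{1}{13}\right)^{2}} = - 192623 \sqrt{1 + \frac{1}{169}} = - 192623 \sqrt{\frac{170}{169}} = - 192623 \frac{\sqrt{170}}{13} = - \frac{192623 \sqrt{170}}{13}$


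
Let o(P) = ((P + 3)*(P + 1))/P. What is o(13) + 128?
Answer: 1888/13 ≈ 145.23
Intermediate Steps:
o(P) = (1 + P)*(3 + P)/P (o(P) = ((3 + P)*(1 + P))/P = ((1 + P)*(3 + P))/P = (1 + P)*(3 + P)/P)
o(13) + 128 = (4 + 13 + 3/13) + 128 = 224/13 + 128 = 1888/13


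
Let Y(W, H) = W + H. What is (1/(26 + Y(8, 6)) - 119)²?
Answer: 22648081/1600 ≈ 14155.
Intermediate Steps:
Y(W, H) = H + W
(1/(26 + Y(8, 6)) - 119)² = (1/(26 + (6 + 8)) - 119)² = (1/(26 + 14) - 119)² = (1/40 - 119)² = (-4759/40)² = 22648081/1600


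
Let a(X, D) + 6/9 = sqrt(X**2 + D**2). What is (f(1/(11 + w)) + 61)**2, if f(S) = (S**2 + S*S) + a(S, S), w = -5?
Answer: 1181587/324 + 1087*sqrt(2)/54 ≈ 3675.3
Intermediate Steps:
a(X, D) = -2/3 + sqrt(D**2 + X**2) (a(X, D) = -2/3 + sqrt(X**2 + D**2) = -2/3 + sqrt(D**2 + X**2))
f(S) = -2/3 + 2*S**2 + sqrt(2)*sqrt(S**2) (f(S) = (S**2 + S*S) + (-2/3 + sqrt(S**2 + S**2)) = (S**2 + S**2) + (-2/3 + sqrt(2*S**2)) = 2*S**2 + (-2/3 + sqrt(2)*sqrt(S**2)) = -2/3 + 2*S**2 + sqrt(2)*sqrt(S**2))
(f(1/(11 + w)) + 61)**2 = ((-2/3 + 2*(1/(11 - 5))**2 + sqrt(2)*sqrt((1/(11 - 5))**2)) + 61)**2 = ((-2/3 + 2*(1/6)**2 + sqrt(2)*sqrt((1/6)**2)) + 61)**2 = ((-2/3 + 2*(1/36) + sqrt(2)*sqrt(1/36)) + 61)**2 = ((-2/3 + 1/18 + sqrt(2)*(1/6)) + 61)**2 = ((-2/3 + 1/18 + sqrt(2)/6) + 61)**2 = ((-11/18 + sqrt(2)/6) + 61)**2 = (1087/18 + sqrt(2)/6)**2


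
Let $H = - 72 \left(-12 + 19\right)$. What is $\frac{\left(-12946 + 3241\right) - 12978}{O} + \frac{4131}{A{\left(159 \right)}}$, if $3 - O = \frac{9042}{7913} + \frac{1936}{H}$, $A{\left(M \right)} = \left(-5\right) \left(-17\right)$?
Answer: $- \frac{55849204134}{14204285} \approx -3931.9$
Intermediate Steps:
$A{\left(M \right)} = 85$
$H = -504$ ($H = \left(-72\right) 7 = -504$)
$O = \frac{2840857}{498519}$ ($O = 3 - \left(\frac{9042}{7913} + \frac{1936}{-504}\right) = 3 - \left(9042 \cdot \frac{1}{7913} + 1936 \left(- \frac{1}{504}\right)\right) = 3 - \left(\frac{9042}{7913} - \frac{242}{63}\right) = 3 - - \frac{1345300}{498519} = 3 + \frac{1345300}{498519} = \frac{2840857}{498519} \approx 5.6986$)
$\frac{\left(-12946 + 3241\right) - 12978}{O} + \frac{4131}{A{\left(159 \right)}} = \frac{\left(-12946 + 3241\right) - 12978}{\frac{2840857}{498519}} + \frac{4131}{85} = \left(-9705 - 12978\right) \frac{498519}{2840857} + 4131 \cdot \frac{1}{85} = \left(-22683\right) \frac{498519}{2840857} + \frac{243}{5} = - \frac{11307906477}{2840857} + \frac{243}{5} = - \frac{55849204134}{14204285}$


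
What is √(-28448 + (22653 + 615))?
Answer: 2*I*√1295 ≈ 71.972*I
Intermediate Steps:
√(-28448 + (22653 + 615)) = √(-28448 + 23268) = √(-5180) = 2*I*√1295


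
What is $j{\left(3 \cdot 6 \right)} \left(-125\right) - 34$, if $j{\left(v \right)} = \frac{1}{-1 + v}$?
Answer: $- \frac{703}{17} \approx -41.353$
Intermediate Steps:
$j{\left(3 \cdot 6 \right)} \left(-125\right) - 34 = \frac{1}{-1 + 3 \cdot 6} \left(-125\right) - 34 = \frac{1}{-1 + 18} \left(-125\right) - 34 = \frac{1}{17} \left(-125\right) - 34 = - \frac{125}{17} - 34 = - \frac{703}{17}$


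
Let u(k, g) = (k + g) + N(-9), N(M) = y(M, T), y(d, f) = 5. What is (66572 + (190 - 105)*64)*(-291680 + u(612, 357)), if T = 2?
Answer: -20934320472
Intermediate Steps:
N(M) = 5
u(k, g) = 5 + g + k (u(k, g) = (k + g) + 5 = (g + k) + 5 = 5 + g + k)
(66572 + (190 - 105)*64)*(-291680 + u(612, 357)) = (66572 + (190 - 105)*64)*(-291680 + (5 + 357 + 612)) = (66572 + 85*64)*(-291680 + 974) = (66572 + 5440)*(-290706) = 72012*(-290706) = -20934320472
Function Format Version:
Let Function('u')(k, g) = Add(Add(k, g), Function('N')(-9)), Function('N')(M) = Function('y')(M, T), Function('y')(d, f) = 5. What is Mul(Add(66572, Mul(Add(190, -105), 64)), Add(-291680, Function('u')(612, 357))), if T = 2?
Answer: -20934320472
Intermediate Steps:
Function('N')(M) = 5
Function('u')(k, g) = Add(5, g, k) (Function('u')(k, g) = Add(Add(k, g), 5) = Add(Add(g, k), 5) = Add(5, g, k))
Mul(Add(66572, Mul(Add(190, -105), 64)), Add(-291680, Function('u')(612, 357))) = Mul(Add(66572, Mul(Add(190, -105), 64)), Add(-291680, Add(5, 357, 612))) = Mul(Add(66572, Mul(85, 64)), Add(-291680, 974)) = Mul(Add(66572, 5440), -290706) = Mul(72012, -290706) = -20934320472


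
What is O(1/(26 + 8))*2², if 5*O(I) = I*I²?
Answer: 1/49130 ≈ 2.0354e-5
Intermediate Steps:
O(I) = I³/5 (O(I) = (I*I²)/5 = I³/5)
O(1/(26 + 8))*2² = ((1/(26 + 8))³/5)*2² = ((1/34)³/5)*4 = ((⅕)*(1/39304))*4 = (1/196520)*4 = 1/49130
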